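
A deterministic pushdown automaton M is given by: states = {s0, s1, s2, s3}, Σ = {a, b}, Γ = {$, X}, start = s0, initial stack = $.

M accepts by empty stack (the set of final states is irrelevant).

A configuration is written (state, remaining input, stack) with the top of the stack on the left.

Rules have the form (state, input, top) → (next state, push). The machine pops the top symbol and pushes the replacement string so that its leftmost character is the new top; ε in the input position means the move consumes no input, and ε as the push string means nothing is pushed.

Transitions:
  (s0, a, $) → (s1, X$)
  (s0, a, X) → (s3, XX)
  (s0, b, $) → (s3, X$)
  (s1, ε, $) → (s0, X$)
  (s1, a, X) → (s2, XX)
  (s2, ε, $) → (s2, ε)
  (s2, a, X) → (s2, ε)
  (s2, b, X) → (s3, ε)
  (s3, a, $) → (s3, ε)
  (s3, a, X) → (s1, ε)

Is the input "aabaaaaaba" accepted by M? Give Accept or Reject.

Accept

(s0, aabaaaaaba, $)
  read a, top $: go to s1, push X$ → (s1, abaaaaaba, X$)
  read a, top X: go to s2, push XX → (s2, baaaaaba, XX$)
  read b, top X: go to s3, push ε → (s3, aaaaaba, X$)
  read a, top X: go to s1, push ε → (s1, aaaaba, $)
  ε-move, top $: go to s0, push X$ → (s0, aaaaba, X$)
  read a, top X: go to s3, push XX → (s3, aaaba, XX$)
  read a, top X: go to s1, push ε → (s1, aaba, X$)
  read a, top X: go to s2, push XX → (s2, aba, XX$)
  read a, top X: go to s2, push ε → (s2, ba, X$)
  read b, top X: go to s3, push ε → (s3, a, $)
  read a, top $: go to s3, push ε → (s3, ε, ε)
All input consumed and the stack is empty.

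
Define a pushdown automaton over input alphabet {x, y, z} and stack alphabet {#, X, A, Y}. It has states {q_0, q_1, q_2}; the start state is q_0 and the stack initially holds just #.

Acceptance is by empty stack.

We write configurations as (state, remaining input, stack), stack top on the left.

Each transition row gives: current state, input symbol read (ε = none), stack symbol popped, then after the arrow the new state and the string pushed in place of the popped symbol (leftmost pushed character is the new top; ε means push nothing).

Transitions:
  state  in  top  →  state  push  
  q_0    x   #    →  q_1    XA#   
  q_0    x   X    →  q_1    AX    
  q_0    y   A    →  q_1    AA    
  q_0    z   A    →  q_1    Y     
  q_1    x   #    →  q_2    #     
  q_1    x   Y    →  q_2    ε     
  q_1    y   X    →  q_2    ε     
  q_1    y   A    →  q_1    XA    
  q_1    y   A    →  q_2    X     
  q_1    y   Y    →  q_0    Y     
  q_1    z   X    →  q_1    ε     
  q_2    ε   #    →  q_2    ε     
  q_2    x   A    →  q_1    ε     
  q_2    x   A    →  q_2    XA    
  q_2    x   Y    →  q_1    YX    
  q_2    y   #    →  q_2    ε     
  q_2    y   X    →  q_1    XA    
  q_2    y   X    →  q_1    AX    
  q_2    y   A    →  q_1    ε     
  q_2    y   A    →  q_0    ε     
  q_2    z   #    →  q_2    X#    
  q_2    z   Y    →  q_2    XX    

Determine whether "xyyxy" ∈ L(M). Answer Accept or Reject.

Accept

One accepting computation: (q_0, xyyxy, #) ⊢ (q_1, yyxy, XA#) ⊢ (q_2, yxy, A#) ⊢ (q_1, xy, #) ⊢ (q_2, y, #) ⊢ (q_2, ε, ε)
All input consumed and the stack is empty.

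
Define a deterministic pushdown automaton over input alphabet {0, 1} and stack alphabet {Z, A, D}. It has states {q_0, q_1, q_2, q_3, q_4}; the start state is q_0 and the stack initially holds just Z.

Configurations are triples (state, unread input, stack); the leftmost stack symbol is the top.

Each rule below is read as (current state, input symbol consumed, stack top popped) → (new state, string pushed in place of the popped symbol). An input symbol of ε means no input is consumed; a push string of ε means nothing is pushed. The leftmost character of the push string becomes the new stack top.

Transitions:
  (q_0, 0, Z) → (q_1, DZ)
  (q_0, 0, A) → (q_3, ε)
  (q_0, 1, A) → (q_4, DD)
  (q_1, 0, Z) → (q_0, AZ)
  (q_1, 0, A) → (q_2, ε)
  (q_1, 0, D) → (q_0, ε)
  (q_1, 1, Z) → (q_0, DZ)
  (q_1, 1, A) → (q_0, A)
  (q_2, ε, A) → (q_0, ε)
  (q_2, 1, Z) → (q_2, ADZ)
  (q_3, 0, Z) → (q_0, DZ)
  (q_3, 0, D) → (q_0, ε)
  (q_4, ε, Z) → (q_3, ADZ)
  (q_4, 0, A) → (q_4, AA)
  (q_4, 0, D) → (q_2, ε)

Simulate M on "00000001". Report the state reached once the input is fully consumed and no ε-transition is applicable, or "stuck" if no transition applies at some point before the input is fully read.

(q_0, 00000001, Z)
  read 0, top Z: go to q_1, push DZ → (q_1, 0000001, DZ)
  read 0, top D: go to q_0, push ε → (q_0, 000001, Z)
  read 0, top Z: go to q_1, push DZ → (q_1, 00001, DZ)
  read 0, top D: go to q_0, push ε → (q_0, 0001, Z)
  read 0, top Z: go to q_1, push DZ → (q_1, 001, DZ)
  read 0, top D: go to q_0, push ε → (q_0, 01, Z)
  read 0, top Z: go to q_1, push DZ → (q_1, 1, DZ)
No transition for (q_1, 1, top D); M blocks with input 1 remaining.

stuck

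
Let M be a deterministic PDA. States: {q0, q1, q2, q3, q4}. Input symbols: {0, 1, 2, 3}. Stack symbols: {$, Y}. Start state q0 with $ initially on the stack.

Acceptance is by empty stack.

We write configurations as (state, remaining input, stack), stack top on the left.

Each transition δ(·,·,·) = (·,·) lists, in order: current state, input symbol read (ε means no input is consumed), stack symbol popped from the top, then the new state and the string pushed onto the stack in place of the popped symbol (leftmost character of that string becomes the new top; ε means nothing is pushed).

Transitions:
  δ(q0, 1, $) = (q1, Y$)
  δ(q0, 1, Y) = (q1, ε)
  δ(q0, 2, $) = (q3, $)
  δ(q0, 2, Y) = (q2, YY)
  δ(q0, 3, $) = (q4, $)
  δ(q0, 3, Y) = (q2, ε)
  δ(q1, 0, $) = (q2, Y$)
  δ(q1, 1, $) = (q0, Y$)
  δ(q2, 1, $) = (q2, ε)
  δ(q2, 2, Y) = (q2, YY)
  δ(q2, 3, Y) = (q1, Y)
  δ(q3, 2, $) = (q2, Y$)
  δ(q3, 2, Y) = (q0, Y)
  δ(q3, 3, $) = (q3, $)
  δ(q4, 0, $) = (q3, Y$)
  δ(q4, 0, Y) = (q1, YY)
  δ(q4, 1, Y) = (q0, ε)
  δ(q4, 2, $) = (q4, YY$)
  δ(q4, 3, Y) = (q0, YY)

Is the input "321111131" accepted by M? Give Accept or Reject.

Accept

(q0, 321111131, $) ⊢ (q4, 21111131, $) ⊢ (q4, 1111131, YY$) ⊢ (q0, 111131, Y$) ⊢ (q1, 11131, $) ⊢ (q0, 1131, Y$) ⊢ (q1, 131, $) ⊢ (q0, 31, Y$) ⊢ (q2, 1, $) ⊢ (q2, ε, ε)
All input consumed and the stack is empty.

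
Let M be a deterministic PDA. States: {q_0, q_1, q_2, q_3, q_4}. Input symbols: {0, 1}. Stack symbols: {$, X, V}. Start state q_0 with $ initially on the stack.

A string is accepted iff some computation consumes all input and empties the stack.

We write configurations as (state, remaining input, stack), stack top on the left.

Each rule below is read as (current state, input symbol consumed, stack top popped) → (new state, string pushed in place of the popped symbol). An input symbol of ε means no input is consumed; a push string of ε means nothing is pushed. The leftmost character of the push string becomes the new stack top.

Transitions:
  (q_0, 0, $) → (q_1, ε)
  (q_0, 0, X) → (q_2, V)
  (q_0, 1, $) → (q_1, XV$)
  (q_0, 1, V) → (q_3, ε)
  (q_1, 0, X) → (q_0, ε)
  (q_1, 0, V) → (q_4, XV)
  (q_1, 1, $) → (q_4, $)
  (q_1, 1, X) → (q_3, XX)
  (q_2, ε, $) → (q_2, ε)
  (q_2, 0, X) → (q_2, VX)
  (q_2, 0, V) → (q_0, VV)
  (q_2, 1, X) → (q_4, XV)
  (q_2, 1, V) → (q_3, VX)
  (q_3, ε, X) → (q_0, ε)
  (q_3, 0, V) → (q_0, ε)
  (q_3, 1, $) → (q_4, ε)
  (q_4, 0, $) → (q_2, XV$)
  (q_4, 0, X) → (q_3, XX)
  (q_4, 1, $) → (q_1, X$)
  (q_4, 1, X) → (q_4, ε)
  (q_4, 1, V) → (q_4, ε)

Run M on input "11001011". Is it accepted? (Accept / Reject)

(q_0, 11001011, $)
  read 1, top $: go to q_1, push XV$ → (q_1, 1001011, XV$)
  read 1, top X: go to q_3, push XX → (q_3, 001011, XXV$)
  ε-move, top X: go to q_0, push ε → (q_0, 001011, XV$)
  read 0, top X: go to q_2, push V → (q_2, 01011, VV$)
  read 0, top V: go to q_0, push VV → (q_0, 1011, VVV$)
  read 1, top V: go to q_3, push ε → (q_3, 011, VV$)
  read 0, top V: go to q_0, push ε → (q_0, 11, V$)
  read 1, top V: go to q_3, push ε → (q_3, 1, $)
  read 1, top $: go to q_4, push ε → (q_4, ε, ε)
All input consumed and the stack is empty.

Accept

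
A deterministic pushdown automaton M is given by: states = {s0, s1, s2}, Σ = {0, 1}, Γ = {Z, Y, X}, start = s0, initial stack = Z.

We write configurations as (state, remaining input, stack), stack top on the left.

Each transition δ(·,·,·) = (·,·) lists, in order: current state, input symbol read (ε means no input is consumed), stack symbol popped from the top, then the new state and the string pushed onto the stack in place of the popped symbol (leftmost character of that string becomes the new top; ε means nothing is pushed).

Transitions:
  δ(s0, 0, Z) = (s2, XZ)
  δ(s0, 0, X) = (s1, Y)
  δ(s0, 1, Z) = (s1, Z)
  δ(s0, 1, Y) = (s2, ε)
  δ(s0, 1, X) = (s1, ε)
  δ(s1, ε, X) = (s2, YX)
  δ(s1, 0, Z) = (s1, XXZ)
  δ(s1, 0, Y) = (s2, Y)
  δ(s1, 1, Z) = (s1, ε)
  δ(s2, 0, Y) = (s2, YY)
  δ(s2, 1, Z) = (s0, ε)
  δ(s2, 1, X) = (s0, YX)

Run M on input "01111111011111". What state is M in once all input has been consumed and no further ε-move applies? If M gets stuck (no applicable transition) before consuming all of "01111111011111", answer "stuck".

(s0, 01111111011111, Z) ⊢ (s2, 1111111011111, XZ) ⊢ (s0, 111111011111, YXZ) ⊢ (s2, 11111011111, XZ) ⊢ (s0, 1111011111, YXZ) ⊢ (s2, 111011111, XZ) ⊢ (s0, 11011111, YXZ) ⊢ (s2, 1011111, XZ) ⊢ (s0, 011111, YXZ)
No transition for (s0, 0, top Y); M blocks with input 011111 remaining.

stuck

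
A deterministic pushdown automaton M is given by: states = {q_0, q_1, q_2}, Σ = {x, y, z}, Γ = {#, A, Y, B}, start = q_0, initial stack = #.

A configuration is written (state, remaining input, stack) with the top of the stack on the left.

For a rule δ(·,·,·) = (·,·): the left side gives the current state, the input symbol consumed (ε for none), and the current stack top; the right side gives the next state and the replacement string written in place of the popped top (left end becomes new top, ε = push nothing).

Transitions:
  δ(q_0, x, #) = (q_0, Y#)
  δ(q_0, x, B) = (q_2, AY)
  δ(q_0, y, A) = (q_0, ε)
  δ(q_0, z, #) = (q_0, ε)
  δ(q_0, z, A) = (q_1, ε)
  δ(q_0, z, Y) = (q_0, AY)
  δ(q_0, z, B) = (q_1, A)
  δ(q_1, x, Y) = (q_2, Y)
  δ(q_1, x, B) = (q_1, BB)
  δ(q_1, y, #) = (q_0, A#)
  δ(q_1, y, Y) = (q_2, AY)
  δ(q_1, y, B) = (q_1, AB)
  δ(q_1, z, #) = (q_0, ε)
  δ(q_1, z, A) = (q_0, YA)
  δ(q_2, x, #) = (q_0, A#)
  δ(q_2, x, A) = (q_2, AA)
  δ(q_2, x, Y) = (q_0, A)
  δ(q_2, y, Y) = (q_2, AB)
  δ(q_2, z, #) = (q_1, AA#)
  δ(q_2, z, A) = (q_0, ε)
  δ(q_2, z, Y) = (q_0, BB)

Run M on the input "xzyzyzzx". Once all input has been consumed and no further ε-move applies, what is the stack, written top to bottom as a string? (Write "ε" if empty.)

(q_0, xzyzyzzx, #)
  read x, top #: go to q_0, push Y# → (q_0, zyzyzzx, Y#)
  read z, top Y: go to q_0, push AY → (q_0, yzyzzx, AY#)
  read y, top A: go to q_0, push ε → (q_0, zyzzx, Y#)
  read z, top Y: go to q_0, push AY → (q_0, yzzx, AY#)
  read y, top A: go to q_0, push ε → (q_0, zzx, Y#)
  read z, top Y: go to q_0, push AY → (q_0, zx, AY#)
  read z, top A: go to q_1, push ε → (q_1, x, Y#)
  read x, top Y: go to q_2, push Y → (q_2, ε, Y#)
All input consumed in state q_2 with stack Y#.

Y#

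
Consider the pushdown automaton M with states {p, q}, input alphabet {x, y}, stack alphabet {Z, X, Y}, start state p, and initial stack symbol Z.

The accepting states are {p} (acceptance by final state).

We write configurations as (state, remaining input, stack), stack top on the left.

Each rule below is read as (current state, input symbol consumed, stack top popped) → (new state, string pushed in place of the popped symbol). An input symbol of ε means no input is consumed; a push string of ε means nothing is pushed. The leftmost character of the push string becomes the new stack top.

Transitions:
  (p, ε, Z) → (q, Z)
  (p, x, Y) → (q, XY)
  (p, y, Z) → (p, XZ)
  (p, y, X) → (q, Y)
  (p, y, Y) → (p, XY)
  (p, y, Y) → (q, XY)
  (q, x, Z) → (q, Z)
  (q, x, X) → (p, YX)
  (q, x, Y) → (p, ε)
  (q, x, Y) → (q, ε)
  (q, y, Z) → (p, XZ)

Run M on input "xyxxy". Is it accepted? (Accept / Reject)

Reject

No computation consumes all input and reaches a final state.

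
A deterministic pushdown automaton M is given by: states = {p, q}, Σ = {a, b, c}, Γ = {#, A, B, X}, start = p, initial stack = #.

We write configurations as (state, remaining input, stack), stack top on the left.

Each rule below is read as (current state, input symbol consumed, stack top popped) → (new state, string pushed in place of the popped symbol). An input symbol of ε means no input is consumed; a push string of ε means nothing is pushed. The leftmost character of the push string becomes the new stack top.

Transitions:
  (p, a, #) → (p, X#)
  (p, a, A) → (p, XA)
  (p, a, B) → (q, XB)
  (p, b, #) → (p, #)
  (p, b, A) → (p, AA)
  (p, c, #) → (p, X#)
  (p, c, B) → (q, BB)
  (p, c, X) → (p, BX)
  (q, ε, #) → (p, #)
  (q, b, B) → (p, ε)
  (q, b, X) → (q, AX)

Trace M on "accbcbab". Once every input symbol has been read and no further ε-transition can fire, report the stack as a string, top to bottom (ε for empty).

AXBX#

(p, accbcbab, #)
  read a, top #: go to p, push X# → (p, ccbcbab, X#)
  read c, top X: go to p, push BX → (p, cbcbab, BX#)
  read c, top B: go to q, push BB → (q, bcbab, BBX#)
  read b, top B: go to p, push ε → (p, cbab, BX#)
  read c, top B: go to q, push BB → (q, bab, BBX#)
  read b, top B: go to p, push ε → (p, ab, BX#)
  read a, top B: go to q, push XB → (q, b, XBX#)
  read b, top X: go to q, push AX → (q, ε, AXBX#)
All input consumed in state q with stack AXBX#.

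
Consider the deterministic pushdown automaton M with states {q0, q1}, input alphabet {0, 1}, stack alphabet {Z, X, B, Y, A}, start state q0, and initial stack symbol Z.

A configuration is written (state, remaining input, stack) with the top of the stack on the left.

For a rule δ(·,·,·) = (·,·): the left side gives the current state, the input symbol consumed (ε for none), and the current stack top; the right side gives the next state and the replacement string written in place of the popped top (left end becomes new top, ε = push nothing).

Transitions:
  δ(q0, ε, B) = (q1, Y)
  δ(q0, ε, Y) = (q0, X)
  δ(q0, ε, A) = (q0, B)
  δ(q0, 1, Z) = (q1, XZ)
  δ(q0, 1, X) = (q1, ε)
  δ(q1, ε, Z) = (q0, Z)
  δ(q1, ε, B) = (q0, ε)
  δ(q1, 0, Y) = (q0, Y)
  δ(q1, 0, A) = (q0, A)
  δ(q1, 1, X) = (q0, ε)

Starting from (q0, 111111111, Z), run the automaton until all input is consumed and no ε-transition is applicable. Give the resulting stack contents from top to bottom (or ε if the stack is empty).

XZ

(q0, 111111111, Z)
  read 1, top Z: go to q1, push XZ → (q1, 11111111, XZ)
  read 1, top X: go to q0, push ε → (q0, 1111111, Z)
  read 1, top Z: go to q1, push XZ → (q1, 111111, XZ)
  read 1, top X: go to q0, push ε → (q0, 11111, Z)
  read 1, top Z: go to q1, push XZ → (q1, 1111, XZ)
  read 1, top X: go to q0, push ε → (q0, 111, Z)
  read 1, top Z: go to q1, push XZ → (q1, 11, XZ)
  read 1, top X: go to q0, push ε → (q0, 1, Z)
  read 1, top Z: go to q1, push XZ → (q1, ε, XZ)
All input consumed in state q1 with stack XZ.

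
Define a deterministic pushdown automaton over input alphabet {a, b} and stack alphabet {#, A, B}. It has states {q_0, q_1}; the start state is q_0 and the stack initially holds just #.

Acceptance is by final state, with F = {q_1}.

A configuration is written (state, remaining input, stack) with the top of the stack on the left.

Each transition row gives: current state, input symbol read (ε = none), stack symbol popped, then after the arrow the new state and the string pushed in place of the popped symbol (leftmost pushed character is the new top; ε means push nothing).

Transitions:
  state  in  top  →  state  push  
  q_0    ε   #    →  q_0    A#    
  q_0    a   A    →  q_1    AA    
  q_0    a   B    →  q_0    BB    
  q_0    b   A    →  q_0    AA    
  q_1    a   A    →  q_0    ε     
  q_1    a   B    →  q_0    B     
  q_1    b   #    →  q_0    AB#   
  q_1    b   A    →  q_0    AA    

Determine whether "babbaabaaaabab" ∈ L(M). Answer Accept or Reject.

Reject

(q_0, babbaabaaaabab, #)
  ε-move, top #: go to q_0, push A# → (q_0, babbaabaaaabab, A#)
  read b, top A: go to q_0, push AA → (q_0, abbaabaaaabab, AA#)
  read a, top A: go to q_1, push AA → (q_1, bbaabaaaabab, AAA#)
  read b, top A: go to q_0, push AA → (q_0, baabaaaabab, AAAA#)
  read b, top A: go to q_0, push AA → (q_0, aabaaaabab, AAAAA#)
  read a, top A: go to q_1, push AA → (q_1, abaaaabab, AAAAAA#)
  read a, top A: go to q_0, push ε → (q_0, baaaabab, AAAAA#)
  read b, top A: go to q_0, push AA → (q_0, aaaabab, AAAAAA#)
  read a, top A: go to q_1, push AA → (q_1, aaabab, AAAAAAA#)
  read a, top A: go to q_0, push ε → (q_0, aabab, AAAAAA#)
  read a, top A: go to q_1, push AA → (q_1, abab, AAAAAAA#)
  read a, top A: go to q_0, push ε → (q_0, bab, AAAAAA#)
  read b, top A: go to q_0, push AA → (q_0, ab, AAAAAAA#)
  read a, top A: go to q_1, push AA → (q_1, b, AAAAAAAA#)
  read b, top A: go to q_0, push AA → (q_0, ε, AAAAAAAAA#)
All input consumed; state q_0 ∉ F and no further ε-move applies.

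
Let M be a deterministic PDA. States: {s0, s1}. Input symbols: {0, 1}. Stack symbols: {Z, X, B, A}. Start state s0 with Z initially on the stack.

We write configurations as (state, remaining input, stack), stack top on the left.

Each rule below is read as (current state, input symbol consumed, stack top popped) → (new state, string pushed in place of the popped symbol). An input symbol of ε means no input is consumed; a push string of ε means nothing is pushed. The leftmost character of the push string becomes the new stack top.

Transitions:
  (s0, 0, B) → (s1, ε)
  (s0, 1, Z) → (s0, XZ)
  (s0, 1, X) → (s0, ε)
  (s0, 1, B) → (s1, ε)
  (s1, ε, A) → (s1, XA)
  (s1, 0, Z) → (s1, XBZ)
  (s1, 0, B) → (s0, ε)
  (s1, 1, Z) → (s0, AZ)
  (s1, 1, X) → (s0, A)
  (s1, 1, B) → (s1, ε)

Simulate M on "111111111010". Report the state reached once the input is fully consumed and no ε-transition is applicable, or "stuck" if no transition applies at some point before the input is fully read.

stuck

(s0, 111111111010, Z) ⊢ (s0, 11111111010, XZ) ⊢ (s0, 1111111010, Z) ⊢ (s0, 111111010, XZ) ⊢ (s0, 11111010, Z) ⊢ (s0, 1111010, XZ) ⊢ (s0, 111010, Z) ⊢ (s0, 11010, XZ) ⊢ (s0, 1010, Z) ⊢ (s0, 010, XZ)
No transition for (s0, 0, top X); M blocks with input 010 remaining.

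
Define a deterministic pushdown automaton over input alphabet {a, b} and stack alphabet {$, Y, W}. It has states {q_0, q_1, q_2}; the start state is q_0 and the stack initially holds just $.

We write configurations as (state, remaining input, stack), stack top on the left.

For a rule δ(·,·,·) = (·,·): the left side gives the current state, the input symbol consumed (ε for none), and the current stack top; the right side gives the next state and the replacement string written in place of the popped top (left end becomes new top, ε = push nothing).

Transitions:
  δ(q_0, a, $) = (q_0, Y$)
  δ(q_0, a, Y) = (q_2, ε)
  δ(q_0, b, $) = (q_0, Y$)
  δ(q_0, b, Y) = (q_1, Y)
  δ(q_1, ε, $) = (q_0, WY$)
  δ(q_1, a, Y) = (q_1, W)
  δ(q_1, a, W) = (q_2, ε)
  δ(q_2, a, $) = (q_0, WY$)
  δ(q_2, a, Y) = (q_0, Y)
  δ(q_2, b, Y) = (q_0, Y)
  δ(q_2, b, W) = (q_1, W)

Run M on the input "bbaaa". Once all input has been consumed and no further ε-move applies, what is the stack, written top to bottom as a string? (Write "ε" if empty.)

WY$

(q_0, bbaaa, $)
  read b, top $: go to q_0, push Y$ → (q_0, baaa, Y$)
  read b, top Y: go to q_1, push Y → (q_1, aaa, Y$)
  read a, top Y: go to q_1, push W → (q_1, aa, W$)
  read a, top W: go to q_2, push ε → (q_2, a, $)
  read a, top $: go to q_0, push WY$ → (q_0, ε, WY$)
All input consumed in state q_0 with stack WY$.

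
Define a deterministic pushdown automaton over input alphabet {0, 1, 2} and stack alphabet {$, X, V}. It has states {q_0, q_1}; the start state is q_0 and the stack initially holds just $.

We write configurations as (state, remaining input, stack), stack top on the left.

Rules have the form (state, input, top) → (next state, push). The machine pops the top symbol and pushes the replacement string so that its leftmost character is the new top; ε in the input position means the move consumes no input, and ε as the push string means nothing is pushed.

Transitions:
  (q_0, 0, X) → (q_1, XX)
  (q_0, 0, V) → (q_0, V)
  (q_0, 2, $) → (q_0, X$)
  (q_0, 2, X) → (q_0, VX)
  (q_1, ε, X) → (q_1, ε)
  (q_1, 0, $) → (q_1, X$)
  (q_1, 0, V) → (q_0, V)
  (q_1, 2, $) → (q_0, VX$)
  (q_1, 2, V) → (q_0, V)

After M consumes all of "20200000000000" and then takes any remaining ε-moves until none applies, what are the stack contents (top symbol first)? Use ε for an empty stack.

(q_0, 20200000000000, $) ⊢ (q_0, 0200000000000, X$) ⊢ (q_1, 200000000000, XX$) ⊢ (q_1, 200000000000, X$) ⊢ (q_1, 200000000000, $) ⊢ (q_0, 00000000000, VX$) ⊢ (q_0, 0000000000, VX$) ⊢ (q_0, 000000000, VX$) ⊢ (q_0, 00000000, VX$) ⊢ (q_0, 0000000, VX$) ⊢ (q_0, 000000, VX$) ⊢ (q_0, 00000, VX$) ⊢ (q_0, 0000, VX$) ⊢ (q_0, 000, VX$) ⊢ (q_0, 00, VX$) ⊢ (q_0, 0, VX$) ⊢ (q_0, ε, VX$)
All input consumed in state q_0 with stack VX$.

VX$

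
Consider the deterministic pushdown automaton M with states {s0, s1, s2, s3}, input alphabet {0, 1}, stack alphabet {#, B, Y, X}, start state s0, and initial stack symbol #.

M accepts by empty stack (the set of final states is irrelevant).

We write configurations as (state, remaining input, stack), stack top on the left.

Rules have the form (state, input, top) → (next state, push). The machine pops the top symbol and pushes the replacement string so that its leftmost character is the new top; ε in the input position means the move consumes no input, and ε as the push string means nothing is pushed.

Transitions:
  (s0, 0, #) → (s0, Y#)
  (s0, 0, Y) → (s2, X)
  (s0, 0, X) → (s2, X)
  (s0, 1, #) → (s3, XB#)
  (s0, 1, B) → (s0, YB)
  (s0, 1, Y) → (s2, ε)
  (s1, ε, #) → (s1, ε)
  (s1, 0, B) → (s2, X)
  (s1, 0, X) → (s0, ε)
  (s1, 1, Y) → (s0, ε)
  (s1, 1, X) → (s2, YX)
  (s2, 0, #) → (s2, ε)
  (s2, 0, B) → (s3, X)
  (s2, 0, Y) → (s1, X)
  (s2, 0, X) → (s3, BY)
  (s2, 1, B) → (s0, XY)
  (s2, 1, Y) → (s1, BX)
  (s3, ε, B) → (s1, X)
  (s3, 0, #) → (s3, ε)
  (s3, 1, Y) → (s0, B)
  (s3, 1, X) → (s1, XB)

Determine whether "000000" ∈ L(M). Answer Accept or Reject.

Reject

(s0, 000000, #)
  read 0, top #: go to s0, push Y# → (s0, 00000, Y#)
  read 0, top Y: go to s2, push X → (s2, 0000, X#)
  read 0, top X: go to s3, push BY → (s3, 000, BY#)
  ε-move, top B: go to s1, push X → (s1, 000, XY#)
  read 0, top X: go to s0, push ε → (s0, 00, Y#)
  read 0, top Y: go to s2, push X → (s2, 0, X#)
  read 0, top X: go to s3, push BY → (s3, ε, BY#)
  ε-move, top B: go to s1, push X → (s1, ε, XY#)
All input consumed; stack is XY#, not empty, and no further ε-move applies.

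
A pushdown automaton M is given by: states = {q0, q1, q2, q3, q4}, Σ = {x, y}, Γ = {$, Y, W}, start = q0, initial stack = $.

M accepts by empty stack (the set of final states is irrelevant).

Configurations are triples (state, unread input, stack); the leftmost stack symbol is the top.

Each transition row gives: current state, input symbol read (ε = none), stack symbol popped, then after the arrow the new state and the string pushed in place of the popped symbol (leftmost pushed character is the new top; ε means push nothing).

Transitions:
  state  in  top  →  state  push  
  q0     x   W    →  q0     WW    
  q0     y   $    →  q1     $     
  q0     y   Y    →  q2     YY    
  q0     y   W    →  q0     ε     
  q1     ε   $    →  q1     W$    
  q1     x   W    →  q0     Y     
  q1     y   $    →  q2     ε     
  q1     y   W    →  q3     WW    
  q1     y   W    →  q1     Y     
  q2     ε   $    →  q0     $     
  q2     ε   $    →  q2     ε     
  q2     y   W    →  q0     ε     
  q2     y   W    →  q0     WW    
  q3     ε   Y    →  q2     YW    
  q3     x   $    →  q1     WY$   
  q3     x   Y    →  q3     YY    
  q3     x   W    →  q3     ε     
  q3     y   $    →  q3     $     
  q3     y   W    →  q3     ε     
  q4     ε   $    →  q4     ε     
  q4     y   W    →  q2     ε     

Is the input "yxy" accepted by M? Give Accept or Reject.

Reject

No computation consumes all input and empties the stack.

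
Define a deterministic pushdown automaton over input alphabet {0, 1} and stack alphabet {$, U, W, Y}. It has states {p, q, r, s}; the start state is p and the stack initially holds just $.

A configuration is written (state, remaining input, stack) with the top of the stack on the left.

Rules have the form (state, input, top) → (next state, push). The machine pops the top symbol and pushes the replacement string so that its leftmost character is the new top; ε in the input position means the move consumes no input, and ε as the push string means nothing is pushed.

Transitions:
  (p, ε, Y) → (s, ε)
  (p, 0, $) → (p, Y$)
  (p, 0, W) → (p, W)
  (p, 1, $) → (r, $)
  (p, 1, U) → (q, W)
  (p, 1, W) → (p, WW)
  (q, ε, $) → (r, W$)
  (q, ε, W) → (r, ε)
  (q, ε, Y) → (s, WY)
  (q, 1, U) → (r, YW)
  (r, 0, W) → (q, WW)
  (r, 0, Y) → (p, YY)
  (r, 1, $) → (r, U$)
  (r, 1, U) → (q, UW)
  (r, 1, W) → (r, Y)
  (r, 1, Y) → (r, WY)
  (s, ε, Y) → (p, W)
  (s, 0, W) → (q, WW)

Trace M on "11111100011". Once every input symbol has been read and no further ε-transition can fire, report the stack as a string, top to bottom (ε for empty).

WWWYWW$

(p, 11111100011, $) ⊢ (r, 1111100011, $) ⊢ (r, 111100011, U$) ⊢ (q, 11100011, UW$) ⊢ (r, 1100011, YWW$) ⊢ (r, 100011, WYWW$) ⊢ (r, 00011, YYWW$) ⊢ (p, 0011, YYYWW$) ⊢ (s, 0011, YYWW$) ⊢ (p, 0011, WYWW$) ⊢ (p, 011, WYWW$) ⊢ (p, 11, WYWW$) ⊢ (p, 1, WWYWW$) ⊢ (p, ε, WWWYWW$)
All input consumed in state p with stack WWWYWW$.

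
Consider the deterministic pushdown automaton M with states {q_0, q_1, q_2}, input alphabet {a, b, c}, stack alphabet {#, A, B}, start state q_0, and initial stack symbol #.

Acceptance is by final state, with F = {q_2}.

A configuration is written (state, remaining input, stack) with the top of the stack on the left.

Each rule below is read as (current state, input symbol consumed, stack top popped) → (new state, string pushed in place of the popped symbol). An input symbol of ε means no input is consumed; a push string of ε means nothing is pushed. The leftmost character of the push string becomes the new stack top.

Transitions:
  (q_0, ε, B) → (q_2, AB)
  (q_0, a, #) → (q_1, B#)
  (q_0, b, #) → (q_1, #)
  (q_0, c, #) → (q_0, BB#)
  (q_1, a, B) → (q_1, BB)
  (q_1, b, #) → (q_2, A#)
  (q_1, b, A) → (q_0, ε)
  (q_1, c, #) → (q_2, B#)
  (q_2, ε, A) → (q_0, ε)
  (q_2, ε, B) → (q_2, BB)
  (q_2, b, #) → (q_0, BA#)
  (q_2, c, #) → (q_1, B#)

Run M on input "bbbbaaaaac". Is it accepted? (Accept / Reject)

Reject

(q_0, bbbbaaaaac, #) ⊢ (q_1, bbbaaaaac, #) ⊢ (q_2, bbaaaaac, A#) ⊢ (q_0, bbaaaaac, #) ⊢ (q_1, baaaaac, #) ⊢ (q_2, aaaaac, A#) ⊢ (q_0, aaaaac, #) ⊢ (q_1, aaaac, B#) ⊢ (q_1, aaac, BB#) ⊢ (q_1, aac, BBB#) ⊢ (q_1, ac, BBBB#) ⊢ (q_1, c, BBBBB#)
No transition applies at (q_1, c, BBBBB#); input not fully consumed.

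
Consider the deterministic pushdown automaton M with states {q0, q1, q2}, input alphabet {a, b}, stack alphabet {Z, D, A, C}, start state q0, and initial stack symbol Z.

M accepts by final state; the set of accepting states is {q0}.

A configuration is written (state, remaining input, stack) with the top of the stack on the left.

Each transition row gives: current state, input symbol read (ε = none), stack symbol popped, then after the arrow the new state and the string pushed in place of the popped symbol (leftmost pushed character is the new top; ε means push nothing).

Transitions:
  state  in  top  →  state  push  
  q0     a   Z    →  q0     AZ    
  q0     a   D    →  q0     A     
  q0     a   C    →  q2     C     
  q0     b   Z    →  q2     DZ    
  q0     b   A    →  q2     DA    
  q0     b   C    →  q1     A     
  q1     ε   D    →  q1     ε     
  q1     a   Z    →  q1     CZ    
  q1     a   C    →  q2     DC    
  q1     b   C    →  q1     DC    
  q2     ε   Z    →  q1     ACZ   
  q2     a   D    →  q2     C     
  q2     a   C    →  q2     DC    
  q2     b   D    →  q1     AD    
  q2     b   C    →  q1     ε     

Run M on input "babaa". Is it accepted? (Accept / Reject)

(q0, babaa, Z)
  read b, top Z: go to q2, push DZ → (q2, abaa, DZ)
  read a, top D: go to q2, push C → (q2, baa, CZ)
  read b, top C: go to q1, push ε → (q1, aa, Z)
  read a, top Z: go to q1, push CZ → (q1, a, CZ)
  read a, top C: go to q2, push DC → (q2, ε, DCZ)
All input consumed; state q2 ∉ F and no further ε-move applies.

Reject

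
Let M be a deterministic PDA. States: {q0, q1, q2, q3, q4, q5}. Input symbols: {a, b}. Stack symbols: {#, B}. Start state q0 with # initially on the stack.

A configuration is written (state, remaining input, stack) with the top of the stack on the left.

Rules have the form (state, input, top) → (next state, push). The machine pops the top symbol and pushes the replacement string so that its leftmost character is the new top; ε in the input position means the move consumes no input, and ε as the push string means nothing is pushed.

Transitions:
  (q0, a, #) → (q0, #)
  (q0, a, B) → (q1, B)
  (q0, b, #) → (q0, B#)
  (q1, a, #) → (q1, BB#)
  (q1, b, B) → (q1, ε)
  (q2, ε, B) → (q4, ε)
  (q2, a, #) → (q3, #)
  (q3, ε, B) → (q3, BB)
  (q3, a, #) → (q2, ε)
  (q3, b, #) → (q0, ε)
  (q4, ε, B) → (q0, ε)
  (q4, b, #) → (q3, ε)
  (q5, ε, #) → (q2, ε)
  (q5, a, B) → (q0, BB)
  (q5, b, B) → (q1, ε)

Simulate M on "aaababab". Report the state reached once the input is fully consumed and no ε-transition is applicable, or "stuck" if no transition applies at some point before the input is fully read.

q1

(q0, aaababab, #)
  read a, top #: go to q0, push # → (q0, aababab, #)
  read a, top #: go to q0, push # → (q0, ababab, #)
  read a, top #: go to q0, push # → (q0, babab, #)
  read b, top #: go to q0, push B# → (q0, abab, B#)
  read a, top B: go to q1, push B → (q1, bab, B#)
  read b, top B: go to q1, push ε → (q1, ab, #)
  read a, top #: go to q1, push BB# → (q1, b, BB#)
  read b, top B: go to q1, push ε → (q1, ε, B#)
All input consumed; M is in state q1.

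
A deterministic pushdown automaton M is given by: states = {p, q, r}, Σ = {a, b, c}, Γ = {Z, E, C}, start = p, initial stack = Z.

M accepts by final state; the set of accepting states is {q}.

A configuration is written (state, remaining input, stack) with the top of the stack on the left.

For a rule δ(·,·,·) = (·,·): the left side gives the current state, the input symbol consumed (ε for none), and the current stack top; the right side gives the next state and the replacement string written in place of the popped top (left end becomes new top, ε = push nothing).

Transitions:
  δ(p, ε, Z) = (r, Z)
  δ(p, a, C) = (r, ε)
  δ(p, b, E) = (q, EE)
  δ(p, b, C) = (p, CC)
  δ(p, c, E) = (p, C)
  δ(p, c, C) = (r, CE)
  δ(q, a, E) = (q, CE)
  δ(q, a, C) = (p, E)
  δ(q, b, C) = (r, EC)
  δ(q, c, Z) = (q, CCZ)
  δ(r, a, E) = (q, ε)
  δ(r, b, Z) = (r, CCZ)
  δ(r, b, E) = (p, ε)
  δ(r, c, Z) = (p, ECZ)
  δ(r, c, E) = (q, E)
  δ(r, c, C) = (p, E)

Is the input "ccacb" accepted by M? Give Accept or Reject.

(p, ccacb, Z) ⊢ (r, ccacb, Z) ⊢ (p, cacb, ECZ) ⊢ (p, acb, CCZ) ⊢ (r, cb, CZ) ⊢ (p, b, EZ) ⊢ (q, ε, EEZ)
All input consumed; state q ∈ F.

Accept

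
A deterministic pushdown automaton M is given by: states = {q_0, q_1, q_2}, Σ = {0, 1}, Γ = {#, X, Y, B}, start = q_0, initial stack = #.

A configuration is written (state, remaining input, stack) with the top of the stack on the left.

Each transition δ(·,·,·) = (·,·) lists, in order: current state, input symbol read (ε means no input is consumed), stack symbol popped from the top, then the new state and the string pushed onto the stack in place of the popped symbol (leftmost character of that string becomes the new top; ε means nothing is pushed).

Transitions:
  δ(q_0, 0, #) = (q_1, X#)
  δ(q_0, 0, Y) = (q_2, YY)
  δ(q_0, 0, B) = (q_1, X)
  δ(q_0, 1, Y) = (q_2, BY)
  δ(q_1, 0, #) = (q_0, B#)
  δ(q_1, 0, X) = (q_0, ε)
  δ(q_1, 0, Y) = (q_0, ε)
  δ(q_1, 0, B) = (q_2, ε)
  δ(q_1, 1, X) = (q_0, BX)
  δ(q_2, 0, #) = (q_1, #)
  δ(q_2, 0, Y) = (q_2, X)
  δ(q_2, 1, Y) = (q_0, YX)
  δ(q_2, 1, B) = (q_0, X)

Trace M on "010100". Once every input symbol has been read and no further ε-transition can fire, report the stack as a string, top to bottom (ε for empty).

(q_0, 010100, #)
  read 0, top #: go to q_1, push X# → (q_1, 10100, X#)
  read 1, top X: go to q_0, push BX → (q_0, 0100, BX#)
  read 0, top B: go to q_1, push X → (q_1, 100, XX#)
  read 1, top X: go to q_0, push BX → (q_0, 00, BXX#)
  read 0, top B: go to q_1, push X → (q_1, 0, XXX#)
  read 0, top X: go to q_0, push ε → (q_0, ε, XX#)
All input consumed in state q_0 with stack XX#.

XX#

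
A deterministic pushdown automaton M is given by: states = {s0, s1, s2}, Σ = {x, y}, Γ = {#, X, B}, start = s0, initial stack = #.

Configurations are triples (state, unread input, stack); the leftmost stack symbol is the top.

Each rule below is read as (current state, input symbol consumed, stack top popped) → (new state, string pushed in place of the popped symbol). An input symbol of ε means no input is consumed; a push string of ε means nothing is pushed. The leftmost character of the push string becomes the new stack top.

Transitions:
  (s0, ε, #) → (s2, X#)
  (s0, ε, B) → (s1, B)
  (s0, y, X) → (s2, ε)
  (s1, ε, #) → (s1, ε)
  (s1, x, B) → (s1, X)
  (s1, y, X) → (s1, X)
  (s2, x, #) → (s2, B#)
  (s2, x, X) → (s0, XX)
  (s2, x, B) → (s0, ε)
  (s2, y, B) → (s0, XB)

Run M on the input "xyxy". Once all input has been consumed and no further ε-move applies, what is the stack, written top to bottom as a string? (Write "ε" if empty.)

X#

(s0, xyxy, #) ⊢ (s2, xyxy, X#) ⊢ (s0, yxy, XX#) ⊢ (s2, xy, X#) ⊢ (s0, y, XX#) ⊢ (s2, ε, X#)
All input consumed in state s2 with stack X#.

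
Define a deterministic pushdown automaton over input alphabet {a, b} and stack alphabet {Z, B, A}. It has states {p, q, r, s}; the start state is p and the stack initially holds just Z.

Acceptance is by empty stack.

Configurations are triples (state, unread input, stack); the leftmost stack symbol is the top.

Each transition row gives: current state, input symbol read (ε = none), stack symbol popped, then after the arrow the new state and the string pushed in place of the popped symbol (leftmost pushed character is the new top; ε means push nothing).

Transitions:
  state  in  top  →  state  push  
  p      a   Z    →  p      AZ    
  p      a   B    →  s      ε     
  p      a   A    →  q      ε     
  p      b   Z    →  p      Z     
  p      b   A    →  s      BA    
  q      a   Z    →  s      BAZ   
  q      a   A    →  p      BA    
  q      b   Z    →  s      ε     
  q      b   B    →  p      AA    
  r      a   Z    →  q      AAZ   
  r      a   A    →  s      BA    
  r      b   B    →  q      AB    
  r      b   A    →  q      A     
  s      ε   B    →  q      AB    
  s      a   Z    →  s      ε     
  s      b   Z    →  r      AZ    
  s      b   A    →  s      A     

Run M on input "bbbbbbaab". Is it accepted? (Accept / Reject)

(p, bbbbbbaab, Z) ⊢ (p, bbbbbaab, Z) ⊢ (p, bbbbaab, Z) ⊢ (p, bbbaab, Z) ⊢ (p, bbaab, Z) ⊢ (p, baab, Z) ⊢ (p, aab, Z) ⊢ (p, ab, AZ) ⊢ (q, b, Z) ⊢ (s, ε, ε)
All input consumed and the stack is empty.

Accept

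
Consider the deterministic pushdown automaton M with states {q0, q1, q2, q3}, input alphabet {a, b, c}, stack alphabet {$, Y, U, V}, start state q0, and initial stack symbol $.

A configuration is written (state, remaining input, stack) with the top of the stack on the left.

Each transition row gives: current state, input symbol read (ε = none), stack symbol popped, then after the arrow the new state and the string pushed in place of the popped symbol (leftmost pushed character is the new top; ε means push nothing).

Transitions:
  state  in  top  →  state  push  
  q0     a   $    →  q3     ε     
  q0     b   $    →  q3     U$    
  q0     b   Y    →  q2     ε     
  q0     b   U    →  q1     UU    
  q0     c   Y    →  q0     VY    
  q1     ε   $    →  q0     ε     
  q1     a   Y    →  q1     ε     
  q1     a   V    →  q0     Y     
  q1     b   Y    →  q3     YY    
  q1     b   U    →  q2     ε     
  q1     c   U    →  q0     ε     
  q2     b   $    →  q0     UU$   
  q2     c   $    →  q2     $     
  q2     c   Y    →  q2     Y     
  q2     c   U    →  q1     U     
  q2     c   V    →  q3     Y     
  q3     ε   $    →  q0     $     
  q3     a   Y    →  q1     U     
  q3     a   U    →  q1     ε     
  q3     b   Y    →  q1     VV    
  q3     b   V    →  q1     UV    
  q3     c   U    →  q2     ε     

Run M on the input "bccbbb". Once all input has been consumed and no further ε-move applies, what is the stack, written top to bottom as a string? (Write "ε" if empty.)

(q0, bccbbb, $) ⊢ (q3, ccbbb, U$) ⊢ (q2, cbbb, $) ⊢ (q2, bbb, $) ⊢ (q0, bb, UU$) ⊢ (q1, b, UUU$) ⊢ (q2, ε, UU$)
All input consumed in state q2 with stack UU$.

UU$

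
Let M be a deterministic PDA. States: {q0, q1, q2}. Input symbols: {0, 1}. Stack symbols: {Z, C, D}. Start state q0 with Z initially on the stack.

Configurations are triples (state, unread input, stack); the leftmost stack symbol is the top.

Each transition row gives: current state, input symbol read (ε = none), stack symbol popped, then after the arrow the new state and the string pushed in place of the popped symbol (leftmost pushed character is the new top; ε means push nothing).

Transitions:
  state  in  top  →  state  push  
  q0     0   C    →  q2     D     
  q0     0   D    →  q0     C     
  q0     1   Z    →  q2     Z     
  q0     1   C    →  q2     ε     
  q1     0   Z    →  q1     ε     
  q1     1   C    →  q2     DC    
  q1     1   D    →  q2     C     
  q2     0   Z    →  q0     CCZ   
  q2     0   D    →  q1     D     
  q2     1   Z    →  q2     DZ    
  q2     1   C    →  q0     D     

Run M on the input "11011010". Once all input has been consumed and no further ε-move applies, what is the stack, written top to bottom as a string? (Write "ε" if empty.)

CCZ

(q0, 11011010, Z)
  read 1, top Z: go to q2, push Z → (q2, 1011010, Z)
  read 1, top Z: go to q2, push DZ → (q2, 011010, DZ)
  read 0, top D: go to q1, push D → (q1, 11010, DZ)
  read 1, top D: go to q2, push C → (q2, 1010, CZ)
  read 1, top C: go to q0, push D → (q0, 010, DZ)
  read 0, top D: go to q0, push C → (q0, 10, CZ)
  read 1, top C: go to q2, push ε → (q2, 0, Z)
  read 0, top Z: go to q0, push CCZ → (q0, ε, CCZ)
All input consumed in state q0 with stack CCZ.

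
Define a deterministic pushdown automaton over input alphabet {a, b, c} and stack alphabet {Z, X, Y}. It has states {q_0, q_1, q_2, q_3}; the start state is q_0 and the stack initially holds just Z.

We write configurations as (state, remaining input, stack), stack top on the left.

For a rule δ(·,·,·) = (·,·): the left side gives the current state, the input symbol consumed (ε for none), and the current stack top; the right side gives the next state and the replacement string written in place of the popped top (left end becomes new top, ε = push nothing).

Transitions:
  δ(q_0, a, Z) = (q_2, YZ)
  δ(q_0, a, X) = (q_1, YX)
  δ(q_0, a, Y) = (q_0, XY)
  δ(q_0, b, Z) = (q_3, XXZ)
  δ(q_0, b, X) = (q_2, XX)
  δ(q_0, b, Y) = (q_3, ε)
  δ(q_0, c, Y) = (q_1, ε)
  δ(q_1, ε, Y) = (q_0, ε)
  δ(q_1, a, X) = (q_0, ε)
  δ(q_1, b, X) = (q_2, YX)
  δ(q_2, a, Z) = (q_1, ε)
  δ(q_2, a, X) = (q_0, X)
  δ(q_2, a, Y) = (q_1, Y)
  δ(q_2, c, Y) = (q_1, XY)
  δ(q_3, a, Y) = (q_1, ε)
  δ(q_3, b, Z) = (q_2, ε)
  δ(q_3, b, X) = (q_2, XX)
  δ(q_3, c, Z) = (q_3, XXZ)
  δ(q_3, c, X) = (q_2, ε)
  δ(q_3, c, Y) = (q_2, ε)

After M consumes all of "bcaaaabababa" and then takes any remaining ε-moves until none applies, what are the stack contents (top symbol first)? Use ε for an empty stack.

(q_0, bcaaaabababa, Z)
  read b, top Z: go to q_3, push XXZ → (q_3, caaaabababa, XXZ)
  read c, top X: go to q_2, push ε → (q_2, aaaabababa, XZ)
  read a, top X: go to q_0, push X → (q_0, aaabababa, XZ)
  read a, top X: go to q_1, push YX → (q_1, aabababa, YXZ)
  ε-move, top Y: go to q_0, push ε → (q_0, aabababa, XZ)
  read a, top X: go to q_1, push YX → (q_1, abababa, YXZ)
  ε-move, top Y: go to q_0, push ε → (q_0, abababa, XZ)
  read a, top X: go to q_1, push YX → (q_1, bababa, YXZ)
  ε-move, top Y: go to q_0, push ε → (q_0, bababa, XZ)
  read b, top X: go to q_2, push XX → (q_2, ababa, XXZ)
  read a, top X: go to q_0, push X → (q_0, baba, XXZ)
  read b, top X: go to q_2, push XX → (q_2, aba, XXXZ)
  read a, top X: go to q_0, push X → (q_0, ba, XXXZ)
  read b, top X: go to q_2, push XX → (q_2, a, XXXXZ)
  read a, top X: go to q_0, push X → (q_0, ε, XXXXZ)
All input consumed in state q_0 with stack XXXXZ.

XXXXZ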